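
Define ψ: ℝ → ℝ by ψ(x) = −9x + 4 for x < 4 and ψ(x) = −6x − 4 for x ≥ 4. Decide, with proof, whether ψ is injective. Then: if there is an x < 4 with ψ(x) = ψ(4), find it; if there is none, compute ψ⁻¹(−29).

Both pieces are strictly decreasing (slopes −9 and −6), so each is injective on its own interval.
The left piece maps (−∞, 4) onto (−32, ∞); the right piece maps [4, ∞) onto (−∞, −28].
These images overlap. In particular ψ(4) = −28 (right piece), and solving −9x + 4 = −28 on the left piece gives x = 32/9 < 4.
So ψ(32/9) = ψ(4) with 32/9 ≠ 4, and ψ is not injective. This x = 32/9 is the requested value below 4.

32/9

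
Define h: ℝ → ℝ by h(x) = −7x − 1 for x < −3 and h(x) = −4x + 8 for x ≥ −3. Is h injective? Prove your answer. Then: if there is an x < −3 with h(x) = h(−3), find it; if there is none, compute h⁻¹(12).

-1

Both pieces are strictly decreasing (slopes −7 and −4), so each is injective on its own interval.
The left piece maps (−∞, −3) onto (20, ∞); the right piece maps [−3, ∞) onto (−∞, 20].
These images are disjoint, so no value is attained by both pieces. Thus h is injective.
Because the two images are disjoint, no x < −3 has h(x) = h(−3), so we compute h⁻¹(12): 12 lies in (−∞, 20], so solve −4x + 8 = 12: x = (12 − 8)/(−4) = −1.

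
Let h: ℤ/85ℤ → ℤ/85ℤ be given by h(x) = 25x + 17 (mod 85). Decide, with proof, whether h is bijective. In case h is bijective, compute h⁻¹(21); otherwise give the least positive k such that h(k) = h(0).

Recall that h is injective if h(u) = h(v) implies u = v.
We have gcd(25, 85) = 5 > 1. Taking u = 0 and v = 17: h(0) = 17 and h(17) = 25·17 + 17 = 442 ≡ 17 (mod 85).
So h(0) = h(17) while 0 ≠ 17, hence h is not injective, hence not bijective.
Since h is not bijective, we find the least positive k with h(k) = h(0): this means 25k ≡ 0 (mod 85), i.e. 85 ∣ 25k. Since gcd(25, 85) = 5, dividing through by 5 this holds exactly when 17 ∣ 5k, and as gcd(5, 17) = 1, exactly when 17 ∣ k.
The smallest positive such k is 17.

17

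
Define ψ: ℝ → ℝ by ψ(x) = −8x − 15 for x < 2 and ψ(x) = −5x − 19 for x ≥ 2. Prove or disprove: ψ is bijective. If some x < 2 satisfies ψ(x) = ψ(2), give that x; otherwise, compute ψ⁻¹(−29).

Both pieces are strictly decreasing (slopes −8 and −5), so each is injective on its own interval.
The left piece maps (−∞, 2) onto (−31, ∞); the right piece maps [2, ∞) onto (−∞, −29].
These images overlap. In particular ψ(2) = −29 (right piece), and solving −8x − 15 = −29 on the left piece gives x = 7/4 < 2.
So ψ(7/4) = ψ(2) with 7/4 ≠ 2, and ψ is not injective, hence not bijective. This x = 7/4 is the requested value below 2.

7/4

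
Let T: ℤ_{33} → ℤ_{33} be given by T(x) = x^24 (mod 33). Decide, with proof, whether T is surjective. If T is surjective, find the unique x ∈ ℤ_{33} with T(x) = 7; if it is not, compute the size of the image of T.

T(4): Repeated squaring mod 33: 4^1 ≡ 4, 4^2 ≡ 4² = 16, 4^4 ≡ 16² = 256 ≡ 25, 4^8 ≡ 25² = 625 ≡ 31, 4^16 ≡ 31² = 961 ≡ 4. Since 24 = 16 + 8, 4^24 ≡ 4·31: 4·31 = 124 ≡ 25. So 4^24 ≡ 25 (mod 33).
T(7): Repeated squaring mod 33: 7^1 ≡ 7, 7^2 ≡ 7² = 49 ≡ 16, 7^4 ≡ 16² = 256 ≡ 25, 7^8 ≡ 25² = 625 ≡ 31, 7^16 ≡ 31² = 961 ≡ 4. Since 24 = 16 + 8, 7^24 ≡ 4·31: 4·31 = 124 ≡ 25. So 7^24 ≡ 25 (mod 33).
So T(4) = T(7) = 25 while 4 ≠ 7, so T is not injective.
A non-injective map from the 33-element set ℤ_{33} to itself takes at most 32 distinct values, so it cannot be surjective. So T is not surjective.
Since T is not surjective, we determine |image(T)|. Computing x^24 mod 33 for each x (by repeated squaring, reducing mod 33 at every step), the values T(0), T(1), …, T(32) are: 0, 1, 16, 15, 25, 31, 9, 25, 4, 27, 1, 22, 12, 16, 4, 3, 31, 31, 3, 4, 16, 12, 22, 1, 27, 4, 25, 9, 31, 25, 15, 16, 1.
The distinct values are {0, 1, 3, 4, 9, 12, 15, 16, 22, 25, 27, 31}; there are 12 of them.

12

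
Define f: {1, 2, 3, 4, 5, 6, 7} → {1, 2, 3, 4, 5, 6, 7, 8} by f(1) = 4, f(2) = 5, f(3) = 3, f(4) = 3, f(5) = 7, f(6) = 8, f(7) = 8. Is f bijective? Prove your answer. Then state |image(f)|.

5

f(3) = 3 = f(4) with 3 ≠ 4, so f is not injective, hence not bijective.
The image of f is {3, 4, 5, 7, 8}, which has 5 elements.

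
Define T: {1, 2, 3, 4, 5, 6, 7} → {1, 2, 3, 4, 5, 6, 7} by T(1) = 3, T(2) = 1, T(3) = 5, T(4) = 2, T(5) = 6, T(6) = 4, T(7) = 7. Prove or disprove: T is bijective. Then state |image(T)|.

The values 3, 1, 5, 2, 6, 4, 7 are a permutation of {1, 2, 3, 4, 5, 6, 7}: each element appears exactly once.
So T is injective and surjective, hence bijective.
The image of T is {1, 2, 3, 4, 5, 6, 7}, which has 7 elements.

7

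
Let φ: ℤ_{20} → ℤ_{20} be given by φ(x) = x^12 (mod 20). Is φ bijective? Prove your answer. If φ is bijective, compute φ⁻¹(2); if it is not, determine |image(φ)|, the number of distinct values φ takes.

φ(1) = 1^12 = 1.
φ(3): Repeated squaring mod 20: 3^1 ≡ 3, 3^2 ≡ 3² = 9, 3^4 ≡ 9² = 81 ≡ 1, 3^8 ≡ 1² = 1. Since 12 = 8 + 4, 3^12 ≡ 1·1: 1·1 = 1. So 3^12 ≡ 1 (mod 20).
So φ(1) = φ(3) = 1 while 1 ≠ 3, hence φ is not injective, hence not bijective.
Since φ is not bijective, we determine |image(φ)|. Computing x^12 mod 20 for each x (by repeated squaring, reducing mod 20 at every step), the values φ(0), φ(1), …, φ(19) are: 0, 1, 16, 1, 16, 5, 16, 1, 16, 1, 0, 1, 16, 1, 16, 5, 16, 1, 16, 1.
The distinct values are {0, 1, 5, 16}; there are 4 of them.

4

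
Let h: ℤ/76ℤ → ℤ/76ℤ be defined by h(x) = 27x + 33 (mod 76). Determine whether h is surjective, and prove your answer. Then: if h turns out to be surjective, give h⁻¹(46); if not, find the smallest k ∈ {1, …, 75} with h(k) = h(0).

Since gcd(27, 76) = 1, 27 is invertible modulo 76. Euclid's algorithm: 76 = 2·27 + 22, 27 = 1·22 + 5, 22 = 4·5 + 2, 5 = 2·2 + 1; back-substituting gives 1 = 31·27 − 11·76, so 27⁻¹ ≡ 31 (mod 76).
For any y ∈ ℤ/76ℤ, x = 31(y − 33) mod 76 satisfies h(x) = 27·31(y − 33) + 33 ≡ y (since 27·31 ≡ 1 mod 76). So every y has a preimage.
So h is surjective.
Since h is surjective, we compute h⁻¹(46): solve 27x + 33 ≡ 46 (mod 76), i.e. 27x ≡ 13 (mod 76).
Multiplying by 27⁻¹ = 31 gives x ≡ 31·13 = 403 = 5·76 + 23 ≡ 23 (mod 76).
Check: h(23) = 27·23 + 33 = 654 = 8·76 + 46 ≡ 46 (mod 76).

23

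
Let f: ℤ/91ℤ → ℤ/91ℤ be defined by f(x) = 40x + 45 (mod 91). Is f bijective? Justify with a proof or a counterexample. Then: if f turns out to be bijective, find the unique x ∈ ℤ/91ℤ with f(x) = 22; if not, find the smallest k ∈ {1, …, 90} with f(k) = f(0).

Suppose f(a) = f(b) in ℤ/91ℤ. Then 40a + 45 ≡ 40b + 45 (mod 91), therefore 40(a − b) ≡ 0 (mod 91).
Since gcd(40, 91) = 1, 40 is invertible modulo 91, thus a − b ≡ 0 (mod 91), i.e. a = b.
We now compute 40⁻¹ mod 91 explicitly. Euclid's algorithm: 91 = 2·40 + 11, 40 = 3·11 + 7, 11 = 1·7 + 4, 7 = 1·4 + 3, 4 = 1·3 + 1; back-substituting gives 1 = 66·40 − 29·91, so 40⁻¹ ≡ 66 (mod 91).
For any y ∈ ℤ/91ℤ, x = 66(y − 45) mod 91 satisfies f(x) = 40·66(y − 45) + 45 ≡ y (since 40·66 ≡ 1 mod 91). So every y has a preimage.
So f is bijective.
Since f is bijective, we find f⁻¹(22): we need 40x ≡ 22 − 45 ≡ 68 (mod 91). Using 40⁻¹ = 66: x ≡ 66·68 = 4488 = 49·91 + 29, so x = 29.
Check: f(29) = 40·29 + 45 = 1205 = 13·91 + 22 ≡ 22 (mod 91).

29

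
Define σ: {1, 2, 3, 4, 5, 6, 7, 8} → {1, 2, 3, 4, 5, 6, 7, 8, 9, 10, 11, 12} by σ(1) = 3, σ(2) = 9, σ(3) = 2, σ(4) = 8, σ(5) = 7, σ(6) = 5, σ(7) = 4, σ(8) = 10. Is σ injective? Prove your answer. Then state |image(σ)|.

The values σ(1), …, σ(8) are 3, 9, 2, 8, 7, 5, 4, 10 — all distinct.
So σ(s) = σ(t) only when s = t, and σ is injective.
The image of σ is {2, 3, 4, 5, 7, 8, 9, 10}, which has 8 elements.

8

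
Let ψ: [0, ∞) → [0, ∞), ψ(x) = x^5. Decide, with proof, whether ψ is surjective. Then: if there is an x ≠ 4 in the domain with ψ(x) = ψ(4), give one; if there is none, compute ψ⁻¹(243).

For any y ∈ [0, ∞), x = y^{1/5} ∈ [0, ∞) gives ψ(x) = y, so ψ is surjective.
Since x ↦ x^5 is strictly increasing on [0, ∞), it is injective there, so no x ≠ 4 in the domain has ψ(x) = ψ(4). We therefore compute ψ⁻¹(243) = 243^{1/5} = 3 (indeed 3^5 = 243).

3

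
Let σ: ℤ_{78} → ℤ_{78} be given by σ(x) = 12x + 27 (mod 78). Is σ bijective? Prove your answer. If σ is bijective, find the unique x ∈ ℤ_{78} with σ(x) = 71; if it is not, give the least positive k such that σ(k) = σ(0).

13

We have gcd(12, 78) = 6 > 1. Taking u = 0 and v = 13: σ(0) = 27 and σ(13) = 12·13 + 27 = 183 ≡ 27 (mod 78).
So σ(0) = σ(13) while 0 ≠ 13, thus σ is not injective, hence not bijective.
Since σ is not bijective, we find the least positive k with σ(k) = σ(0): this means 12k ≡ 0 (mod 78), i.e. 78 ∣ 12k. Since gcd(12, 78) = 6, dividing through by 6 this holds exactly when 13 ∣ 2k, and as gcd(2, 13) = 1, exactly when 13 ∣ k.
The smallest positive such k is 13.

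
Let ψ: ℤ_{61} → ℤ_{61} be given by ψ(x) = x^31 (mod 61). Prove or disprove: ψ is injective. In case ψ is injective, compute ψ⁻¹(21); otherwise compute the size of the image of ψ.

40

Since 61 is prime, the nonzero elements of ℤ_{61} form a cyclic group of order 60.
As gcd(31, 60) = 1, raising to the 31st power is a bijection on this group: if s^31 ≡ t^31 then (st^{−1})^31 = 1, and the only element of order dividing gcd(31, 60) = 1 is 1, so s = t.
With ψ(0) = 0 this makes ψ injective on all of ℤ_{61}, hence bijective (finite equal-size domain and codomain). In particular ψ is injective.
Since ψ is injective, we find the preimage of 21. The inverse of x ↦ x^31 on (ℤ_{61})^× is x ↦ x^31, because 31·31 = 961 = 16·60 + 1 ≡ 1 (mod 60) and x^{60} = 1 for x ≠ 0 (Fermat). So ψ⁻¹(21) = 21^31 mod 61.
Repeated squaring mod 61: 21^1 ≡ 21, 21^2 ≡ 21² = 441 ≡ 14, 21^4 ≡ 14² = 196 ≡ 13, 21^8 ≡ 13² = 169 ≡ 47, 21^16 ≡ 47² = 2209 ≡ 13. Since 31 = 16 + 8 + 4 + 2 + 1, 21^31 ≡ 13·47·13·14·21: 13·47 = 611 ≡ 1, then 1·13 = 13, then 13·14 = 182 ≡ 60, then 60·21 = 1260 ≡ 40. So 21^31 ≡ 40 (mod 61).
Hence ψ⁻¹(21) = 40.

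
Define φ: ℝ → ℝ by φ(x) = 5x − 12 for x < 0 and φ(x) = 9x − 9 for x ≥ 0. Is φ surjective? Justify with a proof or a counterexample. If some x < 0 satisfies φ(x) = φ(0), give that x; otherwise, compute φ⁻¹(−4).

5/9

Both pieces are strictly increasing (slopes 5 and 9), so each is injective on its own interval.
The left piece maps (−∞, 0) onto (−∞, −12); the right piece maps [0, ∞) onto [−9, ∞).
The union (−∞, −12) ∪ [−9, ∞) omits the interval between −12 and −9; in particular −12 has no preimage. So φ is not surjective.
Because the two images are disjoint, no x < 0 has φ(x) = φ(0), so we compute φ⁻¹(−4): −4 lies in [−9, ∞), so solve 9x − 9 = −4: x = (−4 + 9)/9 = 5/9.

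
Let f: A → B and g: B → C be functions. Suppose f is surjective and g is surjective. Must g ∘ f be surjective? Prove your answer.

surjective

Let c ∈ C. Since g is surjective, there is b ∈ B with g(b) = c. Since f is surjective, there is a ∈ A with f(a) = b.
Then (g ∘ f)(a) = g(b) = c. Thus g ∘ f is surjective.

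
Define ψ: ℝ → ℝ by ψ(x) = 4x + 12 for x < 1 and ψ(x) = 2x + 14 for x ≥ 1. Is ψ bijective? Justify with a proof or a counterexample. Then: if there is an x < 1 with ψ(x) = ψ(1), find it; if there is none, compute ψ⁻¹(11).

-1/4

Both pieces are strictly increasing (slopes 4 and 2), so each is injective on its own interval.
The left piece maps (−∞, 1) onto (−∞, 16); the right piece maps [1, ∞) onto [16, ∞).
Since 16 = 16, the images partition ℝ: ψ is injective and surjective, hence bijective.
Because the two images are disjoint, no x < 1 has ψ(x) = ψ(1), so we compute ψ⁻¹(11): 11 lies in (−∞, 16), so solve 4x + 12 = 11: x = (11 − 12)/4 = −1/4.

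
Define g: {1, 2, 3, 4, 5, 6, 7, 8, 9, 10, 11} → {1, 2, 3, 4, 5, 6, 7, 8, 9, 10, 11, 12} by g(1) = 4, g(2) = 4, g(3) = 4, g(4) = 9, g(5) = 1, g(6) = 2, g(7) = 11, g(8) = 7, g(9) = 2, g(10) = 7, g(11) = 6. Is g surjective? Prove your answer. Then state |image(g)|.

7

No element maps to 3, so g is not surjective.
The image of g is {1, 2, 4, 6, 7, 9, 11}, which has 7 elements.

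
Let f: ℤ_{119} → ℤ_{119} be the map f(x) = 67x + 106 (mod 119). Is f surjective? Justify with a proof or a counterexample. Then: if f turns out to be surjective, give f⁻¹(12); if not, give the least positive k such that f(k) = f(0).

43

Recall: f is surjective if every y in the codomain equals f(x) for some x in the domain.
Since gcd(67, 119) = 1, 67 is invertible modulo 119. Euclid's algorithm: 119 = 1·67 + 52, 67 = 1·52 + 15, 52 = 3·15 + 7, 15 = 2·7 + 1; back-substituting gives 1 = 16·67 − 9·119, so 67⁻¹ ≡ 16 (mod 119).
Then y ↦ 16(y − 106) is a two-sided inverse to f, so every y ∈ ℤ_{119} has a preimage.
So f is surjective.
Since f is surjective, we find f⁻¹(12): we need 67x ≡ 12 − 106 ≡ 25 (mod 119). Using 67⁻¹ = 16: x ≡ 16·25 = 400 = 3·119 + 43, so x = 43.
Check: f(43) = 67·43 + 106 = 2987 = 25·119 + 12 ≡ 12 (mod 119).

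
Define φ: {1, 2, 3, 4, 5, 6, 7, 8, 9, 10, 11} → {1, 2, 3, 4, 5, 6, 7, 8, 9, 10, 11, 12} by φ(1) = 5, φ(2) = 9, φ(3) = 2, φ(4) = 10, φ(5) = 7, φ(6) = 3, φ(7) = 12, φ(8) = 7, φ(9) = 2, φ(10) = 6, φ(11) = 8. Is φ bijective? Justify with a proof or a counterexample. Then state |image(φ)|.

φ(5) = 7 = φ(8) with 5 ≠ 8, so φ is not injective, hence not bijective.
The image of φ is {2, 3, 5, 6, 7, 8, 9, 10, 12}, which has 9 elements.

9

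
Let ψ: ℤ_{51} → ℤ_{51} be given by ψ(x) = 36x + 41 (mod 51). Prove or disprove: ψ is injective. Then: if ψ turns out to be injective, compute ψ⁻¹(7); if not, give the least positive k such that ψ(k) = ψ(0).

We have gcd(36, 51) = 3 > 1. Taking s = 0 and t = 17: ψ(0) = 41 and ψ(17) = 36·17 + 41 = 653 ≡ 41 (mod 51).
So ψ(0) = ψ(17) while 0 ≠ 17, hence ψ is not injective.
Since ψ is not injective, we find the least positive k with ψ(k) = ψ(0): this means 36k ≡ 0 (mod 51), i.e. 51 ∣ 36k. Since gcd(36, 51) = 3, dividing through by 3 this holds exactly when 17 ∣ 12k, and as gcd(12, 17) = 1, exactly when 17 ∣ k.
The smallest positive such k is 17.

17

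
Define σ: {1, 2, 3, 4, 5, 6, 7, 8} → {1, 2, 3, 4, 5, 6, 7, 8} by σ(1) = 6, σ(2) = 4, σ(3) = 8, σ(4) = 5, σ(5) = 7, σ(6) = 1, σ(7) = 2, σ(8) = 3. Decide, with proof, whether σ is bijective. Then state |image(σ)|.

The values 6, 4, 8, 5, 7, 1, 2, 3 are a permutation of {1, 2, 3, 4, 5, 6, 7, 8}: each element appears exactly once.
So σ is injective and surjective, hence bijective.
The image of σ is {1, 2, 3, 4, 5, 6, 7, 8}, which has 8 elements.

8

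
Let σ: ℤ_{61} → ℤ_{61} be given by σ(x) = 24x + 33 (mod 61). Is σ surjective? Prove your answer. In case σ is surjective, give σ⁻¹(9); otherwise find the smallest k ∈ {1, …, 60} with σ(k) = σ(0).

By definition, σ is surjective if every y in the codomain equals σ(x) for some x in the domain.
Since gcd(24, 61) = 1, 24 is invertible modulo 61. Euclid's algorithm: 61 = 2·24 + 13, 24 = 1·13 + 11, 13 = 1·11 + 2, 11 = 5·2 + 1; back-substituting gives 1 = 28·24 − 11·61, so 24⁻¹ ≡ 28 (mod 61).
For any y ∈ ℤ_{61}, x = 28(y − 33) mod 61 satisfies σ(x) = 24·28(y − 33) + 33 ≡ y (since 24·28 ≡ 1 mod 61). So every y has a preimage.
Thus σ is surjective.
Since σ is surjective, we find σ⁻¹(9): we need 24x ≡ 9 − 33 ≡ 37 (mod 61). Using 24⁻¹ = 28: x ≡ 28·37 = 1036 = 16·61 + 60, so x = 60.
Check: σ(60) = 24·60 + 33 = 1473 = 24·61 + 9 ≡ 9 (mod 61).

60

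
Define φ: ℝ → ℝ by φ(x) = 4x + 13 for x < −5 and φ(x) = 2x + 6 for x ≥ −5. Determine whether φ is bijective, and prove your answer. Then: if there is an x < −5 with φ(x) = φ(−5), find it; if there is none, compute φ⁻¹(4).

-1

Both pieces are strictly increasing (slopes 4 and 2), so each is injective on its own interval.
The left piece maps (−∞, −5) onto (−∞, −7); the right piece maps [−5, ∞) onto [−4, ∞).
The images leave a gap (−7 has no preimage), so φ is not surjective, hence not bijective.
Because the two images are disjoint, no x < −5 has φ(x) = φ(−5), so we compute φ⁻¹(4): 4 lies in [−4, ∞), so solve 2x + 6 = 4: x = (4 − 6)/2 = −1.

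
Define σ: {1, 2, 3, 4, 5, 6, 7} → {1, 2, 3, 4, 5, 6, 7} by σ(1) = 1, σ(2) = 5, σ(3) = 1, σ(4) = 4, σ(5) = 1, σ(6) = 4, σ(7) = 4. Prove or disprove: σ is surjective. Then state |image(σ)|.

3

No element maps to 2, so σ is not surjective.
The image of σ is {1, 4, 5}, which has 3 elements.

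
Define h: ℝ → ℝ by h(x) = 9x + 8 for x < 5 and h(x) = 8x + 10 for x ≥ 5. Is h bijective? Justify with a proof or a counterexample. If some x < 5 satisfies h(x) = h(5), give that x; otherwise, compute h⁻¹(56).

14/3

Both pieces are strictly increasing (slopes 9 and 8), so each is injective on its own interval.
The left piece maps (−∞, 5) onto (−∞, 53); the right piece maps [5, ∞) onto [50, ∞).
These images overlap. In particular h(5) = 50 (right piece), and solving 9x + 8 = 50 on the left piece gives x = 14/3 < 5.
So h(14/3) = h(5) with 14/3 ≠ 5, and h is not injective, hence not bijective. This x = 14/3 is the requested value below 5.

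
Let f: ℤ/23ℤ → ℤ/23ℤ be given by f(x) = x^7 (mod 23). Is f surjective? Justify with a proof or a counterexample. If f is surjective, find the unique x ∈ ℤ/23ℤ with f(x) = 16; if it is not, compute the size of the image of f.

Since 23 is prime, the nonzero elements of ℤ/23ℤ form a cyclic group of order 22.
As gcd(7, 22) = 1, raising to the 7th power is a bijection on this group: if a^7 ≡ b^7 then (ab^{−1})^7 = 1, and the only element of order dividing gcd(7, 22) = 1 is 1, so a = b.
With f(0) = 0 this makes f injective on all of ℤ/23ℤ, hence bijective (finite equal-size domain and codomain). In particular f is surjective.
Since f is surjective, we find the preimage of 16. The inverse of x ↦ x^7 on (ℤ/23ℤ)^× is x ↦ x^19, because 7·19 = 133 = 6·22 + 1 ≡ 1 (mod 22) and x^{22} = 1 for x ≠ 0 (Fermat). So f⁻¹(16) = 16^19 mod 23.
Repeated squaring mod 23: 16^1 ≡ 16, 16^2 ≡ 16² = 256 ≡ 3, 16^4 ≡ 3² = 9, 16^8 ≡ 9² = 81 ≡ 12, 16^16 ≡ 12² = 144 ≡ 6. Since 19 = 16 + 2 + 1, 16^19 ≡ 6·3·16: 6·3 = 18, then 18·16 = 288 ≡ 12. So 16^19 ≡ 12 (mod 23).
Hence f⁻¹(16) = 12.

12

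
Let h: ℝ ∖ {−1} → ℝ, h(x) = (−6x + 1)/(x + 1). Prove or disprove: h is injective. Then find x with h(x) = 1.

Suppose h(x_1) = h(x_2). Cross-multiplying: (−6x_1 + 1)(x_2 + 1) = (−6x_2 + 1)(x_1 + 1).
Expanding both sides and cancelling the symmetric terms leaves −7·(x_1 − x_2) = 0. Since −7 ≠ 0, x_1 = x_2. Therefore h is injective.
Solving h(x) = 1: cross-multiplying gives −6x + 1 = 1(x + 1), which rearranges to −7x = 0, so x = 0.

0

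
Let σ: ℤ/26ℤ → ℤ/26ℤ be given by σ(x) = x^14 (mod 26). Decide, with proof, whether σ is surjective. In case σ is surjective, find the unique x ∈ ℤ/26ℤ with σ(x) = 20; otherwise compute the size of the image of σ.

σ(12): Repeated squaring mod 26: 12^1 ≡ 12, 12^2 ≡ 12² = 144 ≡ 14, 12^4 ≡ 14² = 196 ≡ 14, 12^8 ≡ 14² = 196 ≡ 14. Since 14 = 8 + 4 + 2, 12^14 ≡ 14·14·14: 14·14 = 196 ≡ 14, then 14·14 = 196 ≡ 14. So 12^14 ≡ 14 (mod 26).
σ(14): Repeated squaring mod 26: 14^1 ≡ 14, 14^2 ≡ 14² = 196 ≡ 14, 14^4 ≡ 14² = 196 ≡ 14, 14^8 ≡ 14² = 196 ≡ 14. Since 14 = 8 + 4 + 2, 14^14 ≡ 14·14·14: 14·14 = 196 ≡ 14, then 14·14 = 196 ≡ 14. So 14^14 ≡ 14 (mod 26).
So σ(12) = σ(14) = 14 while 12 ≠ 14, so σ is not injective.
A non-injective map from the 26-element set ℤ/26ℤ to itself takes at most 25 distinct values, so it cannot be surjective. Hence σ is not surjective.
Since σ is not surjective, we determine |image(σ)|. Computing x^14 mod 26 for each x (by repeated squaring, reducing mod 26 at every step), the values σ(0), σ(1), …, σ(25) are: 0, 1, 4, 9, 16, 25, 10, 23, 12, 3, 22, 17, 14, 13, 14, 17, 22, 3, 12, 23, 10, 25, 16, 9, 4, 1.
The distinct values are {0, 1, 3, 4, 9, 10, 12, 13, 14, 16, 17, 22, 23, 25}; there are 14 of them.

14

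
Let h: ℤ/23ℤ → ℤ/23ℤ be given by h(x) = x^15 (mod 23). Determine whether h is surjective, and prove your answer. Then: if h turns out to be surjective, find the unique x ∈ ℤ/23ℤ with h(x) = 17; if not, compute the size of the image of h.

14

Since 23 is prime, the nonzero elements of ℤ/23ℤ form a cyclic group of order 22.
As gcd(15, 22) = 1, raising to the 15th power is a bijection on this group: if a^15 ≡ b^15 then (ab^{−1})^15 = 1, and the only element of order dividing gcd(15, 22) = 1 is 1, so a = b.
With h(0) = 0 this makes h injective on all of ℤ/23ℤ, hence bijective (finite equal-size domain and codomain). In particular h is surjective.
Since h is surjective, we find the preimage of 17. The inverse of x ↦ x^15 on (ℤ/23ℤ)^× is x ↦ x^3, because 15·3 = 45 = 2·22 + 1 ≡ 1 (mod 22) and x^{22} = 1 for x ≠ 0 (Fermat). So h⁻¹(17) = 17^3 mod 23.
Repeated squaring mod 23: 17^1 ≡ 17, 17^2 ≡ 17² = 289 ≡ 13. Since 3 = 2 + 1, 17^3 ≡ 13·17: 13·17 = 221 ≡ 14. So 17^3 ≡ 14 (mod 23).
Hence h⁻¹(17) = 14.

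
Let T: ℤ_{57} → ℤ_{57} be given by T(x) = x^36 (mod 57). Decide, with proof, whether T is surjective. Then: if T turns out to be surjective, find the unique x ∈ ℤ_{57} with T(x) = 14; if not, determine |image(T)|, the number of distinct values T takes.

T(1) = 1^36 = 1.
T(2): Repeated squaring mod 57: 2^1 ≡ 2, 2^2 ≡ 2² = 4, 2^4 ≡ 4² = 16, 2^8 ≡ 16² = 256 ≡ 28, 2^16 ≡ 28² = 784 ≡ 43, 2^32 ≡ 43² = 1849 ≡ 25. Since 36 = 32 + 4, 2^36 ≡ 25·16: 25·16 = 400 ≡ 1. So 2^36 ≡ 1 (mod 57).
So T(1) = T(2) = 1 while 1 ≠ 2, hence T is not injective.
A non-injective map from the 57-element set ℤ_{57} to itself takes at most 56 distinct values, so it cannot be surjective. Hence T is not surjective.
Since T is not surjective, we determine |image(T)|. Computing x^36 mod 57 for each x (by repeated squaring, reducing mod 57 at every step), the values T(0), T(1), …, T(56) are: 0, 1, 1, 39, 1, 1, 39, 1, 1, 39, 1, 1, 39, 1, 1, 39, 1, 1, 39, 19, 1, 39, 1, 1, 39, 1, 1, 39, 1, 1, 39, 1, 1, 39, 1, 1, 39, 1, 19, 39, 1, 1, 39, 1, 1, 39, 1, 1, 39, 1, 1, 39, 1, 1, 39, 1, 1.
The distinct values are {0, 1, 19, 39}; there are 4 of them.

4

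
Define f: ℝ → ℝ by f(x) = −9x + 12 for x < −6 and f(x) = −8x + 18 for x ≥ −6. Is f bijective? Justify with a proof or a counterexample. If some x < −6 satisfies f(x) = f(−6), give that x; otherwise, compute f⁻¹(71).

-59/9

Both pieces are strictly decreasing (slopes −9 and −8), so each is injective on its own interval.
The left piece maps (−∞, −6) onto (66, ∞); the right piece maps [−6, ∞) onto (−∞, 66].
Since 66 = 66, the images partition ℝ: f is injective and surjective, hence bijective.
Because the two images are disjoint, no x < −6 has f(x) = f(−6), so we compute f⁻¹(71): 71 lies in (66, ∞), so solve −9x + 12 = 71: x = (71 − 12)/(−9) = −59/9.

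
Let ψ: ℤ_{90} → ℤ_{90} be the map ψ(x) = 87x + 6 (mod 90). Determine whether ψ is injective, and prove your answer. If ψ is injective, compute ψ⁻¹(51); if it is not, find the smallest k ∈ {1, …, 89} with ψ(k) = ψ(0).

30

We have gcd(87, 90) = 3 > 1. Taking a = 0 and b = 30: ψ(0) = 6 and ψ(30) = 87·30 + 6 = 2616 ≡ 6 (mod 90).
So ψ(0) = ψ(30) while 0 ≠ 30, therefore ψ is not injective.
Since ψ is not injective, we find the least positive k with ψ(k) = ψ(0): this means 87k ≡ 0 (mod 90), i.e. 90 ∣ 87k. Since gcd(87, 90) = 3, dividing through by 3 this holds exactly when 30 ∣ 29k, and as gcd(29, 30) = 1, exactly when 30 ∣ k.
The smallest positive such k is 30.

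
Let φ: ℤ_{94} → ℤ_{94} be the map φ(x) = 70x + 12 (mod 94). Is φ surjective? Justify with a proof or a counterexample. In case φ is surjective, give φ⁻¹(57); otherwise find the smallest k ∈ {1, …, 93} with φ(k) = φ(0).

Recall that surjectivity means every element of the codomain has a preimage under φ.
Since gcd(70, 94) = 2, we have 70x ≡ 0 (mod 2) for all x, so φ(x) ≡ 0 (mod 2).
But 1 ≢ 0 (mod 2), so 1 ∈ ℤ_{94} has no preimage. Hence φ is not surjective.
Since φ is not surjective, we find the least positive k with φ(k) = φ(0): this means 70k ≡ 0 (mod 94), i.e. 94 ∣ 70k. Since gcd(70, 94) = 2, dividing through by 2 this holds exactly when 47 ∣ 35k, and as gcd(35, 47) = 1, exactly when 47 ∣ k.
The smallest positive such k is 47.

47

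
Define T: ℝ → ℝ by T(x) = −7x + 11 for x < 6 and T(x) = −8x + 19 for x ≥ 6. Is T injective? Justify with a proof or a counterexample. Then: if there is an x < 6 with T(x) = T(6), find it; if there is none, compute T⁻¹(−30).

40/7

Both pieces are strictly decreasing (slopes −7 and −8), so each is injective on its own interval.
The left piece maps (−∞, 6) onto (−31, ∞); the right piece maps [6, ∞) onto (−∞, −29].
These images overlap. In particular T(6) = −29 (right piece), and solving −7x + 11 = −29 on the left piece gives x = 40/7 < 6.
So T(40/7) = T(6) with 40/7 ≠ 6, and T is not injective. This x = 40/7 is the requested value below 6.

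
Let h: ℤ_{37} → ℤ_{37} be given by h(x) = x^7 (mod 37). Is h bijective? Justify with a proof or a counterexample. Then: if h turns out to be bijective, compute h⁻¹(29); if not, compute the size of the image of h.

8

Since 37 is prime, the nonzero elements of ℤ_{37} form a cyclic group of order 36.
As gcd(7, 36) = 1, raising to the 7th power is a bijection on this group: if s^7 ≡ t^7 then (st^{−1})^7 = 1, and the only element of order dividing gcd(7, 36) = 1 is 1, so s = t.
With h(0) = 0 this makes h injective on all of ℤ_{37}, hence bijective (finite equal-size domain and codomain). In particular h is bijective.
Since h is bijective, we find the preimage of 29. The inverse of x ↦ x^7 on (ℤ_{37})^× is x ↦ x^31, because 7·31 = 217 = 6·36 + 1 ≡ 1 (mod 36) and x^{36} = 1 for x ≠ 0 (Fermat). So h⁻¹(29) = 29^31 mod 37.
Repeated squaring mod 37: 29^1 ≡ 29, 29^2 ≡ 29² = 841 ≡ 27, 29^4 ≡ 27² = 729 ≡ 26, 29^8 ≡ 26² = 676 ≡ 10, 29^16 ≡ 10² = 100 ≡ 26. Since 31 = 16 + 8 + 4 + 2 + 1, 29^31 ≡ 26·10·26·27·29: 26·10 = 260 ≡ 1, then 1·26 = 26, then 26·27 = 702 ≡ 36, then 36·29 = 1044 ≡ 8. So 29^31 ≡ 8 (mod 37).
Hence h⁻¹(29) = 8.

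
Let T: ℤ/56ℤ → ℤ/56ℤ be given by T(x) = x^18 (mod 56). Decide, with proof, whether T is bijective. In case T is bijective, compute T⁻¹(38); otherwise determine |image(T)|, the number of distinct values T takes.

4

T(1) = 1^18 = 1.
T(3): Repeated squaring mod 56: 3^1 ≡ 3, 3^2 ≡ 3² = 9, 3^4 ≡ 9² = 81 ≡ 25, 3^8 ≡ 25² = 625 ≡ 9, 3^16 ≡ 9² = 81 ≡ 25. Since 18 = 16 + 2, 3^18 ≡ 25·9: 25·9 = 225 ≡ 1. So 3^18 ≡ 1 (mod 56).
So T(1) = T(3) = 1 while 1 ≠ 3, so T is not injective, hence not bijective.
Since T is not bijective, we determine |image(T)|. Computing x^18 mod 56 for each x (by repeated squaring, reducing mod 56 at every step), the values T(0), T(1), …, T(55) are: 0, 1, 8, 1, 8, 1, 8, 49, 8, 1, 8, 1, 8, 1, 0, 1, 8, 1, 8, 1, 8, 49, 8, 1, 8, 1, 8, 1, 0, 1, 8, 1, 8, 1, 8, 49, 8, 1, 8, 1, 8, 1, 0, 1, 8, 1, 8, 1, 8, 49, 8, 1, 8, 1, 8, 1.
The distinct values are {0, 1, 8, 49}; there are 4 of them.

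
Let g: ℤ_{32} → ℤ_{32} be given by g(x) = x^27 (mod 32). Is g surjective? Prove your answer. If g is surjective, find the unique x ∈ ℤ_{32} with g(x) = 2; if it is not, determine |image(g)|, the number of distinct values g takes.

g(0) = 0^27 = 0.
g(2): Repeated squaring mod 32: 2^1 ≡ 2, 2^2 ≡ 2² = 4, 2^4 ≡ 4² = 16, 2^8 ≡ 16² = 256 ≡ 0, 2^16 ≡ 0² = 0. Since 27 = 16 + 8 + 2 + 1, 2^27 ≡ 0·0·4·2: 0·0 = 0, then 0·4 = 0, then 0·2 = 0. So 2^27 ≡ 0 (mod 32).
So g(0) = g(2) = 0 while 0 ≠ 2, so g is not injective.
A non-injective map from the 32-element set ℤ_{32} to itself takes at most 31 distinct values, so it cannot be surjective. Thus g is not surjective.
Since g is not surjective, we determine |image(g)|. Computing x^27 mod 32 for each x (by repeated squaring, reducing mod 32 at every step), the values g(0), g(1), …, g(31) are: 0, 1, 0, 27, 0, 29, 0, 23, 0, 25, 0, 19, 0, 21, 0, 15, 0, 17, 0, 11, 0, 13, 0, 7, 0, 9, 0, 3, 0, 5, 0, 31.
The distinct values are {0, 1, 3, 5, 7, 9, 11, 13, 15, 17, 19, 21, 23, 25, 27, 29, 31}; there are 17 of them.

17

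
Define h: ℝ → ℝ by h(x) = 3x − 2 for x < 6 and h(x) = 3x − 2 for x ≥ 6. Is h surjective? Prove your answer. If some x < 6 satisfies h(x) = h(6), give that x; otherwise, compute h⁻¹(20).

22/3

Both pieces are strictly increasing (slopes 3 and 3), so each is injective on its own interval.
The left piece maps (−∞, 6) onto (−∞, 16); the right piece maps [6, ∞) onto [16, ∞).
These images together cover ℝ, so h is surjective.
Because the two images are disjoint, no x < 6 has h(x) = h(6), so we compute h⁻¹(20): 20 lies in [16, ∞), so solve 3x − 2 = 20: x = (20 + 2)/3 = 22/3.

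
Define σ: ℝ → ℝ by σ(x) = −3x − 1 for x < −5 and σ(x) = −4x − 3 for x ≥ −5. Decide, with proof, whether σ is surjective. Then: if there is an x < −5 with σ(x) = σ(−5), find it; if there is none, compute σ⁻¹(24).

-6

Both pieces are strictly decreasing (slopes −3 and −4), so each is injective on its own interval.
The left piece maps (−∞, −5) onto (14, ∞); the right piece maps [−5, ∞) onto (−∞, 17].
The union (14, ∞) ∪ (−∞, 17] covers ℝ, so σ is surjective.
For the follow-up: the images overlap, so an x < −5 with σ(x) = σ(−5) exists. σ(−5) = 17; solving −3x − 1 = 17 for x < −5 gives x = (17 + 1)/(−3) = −6.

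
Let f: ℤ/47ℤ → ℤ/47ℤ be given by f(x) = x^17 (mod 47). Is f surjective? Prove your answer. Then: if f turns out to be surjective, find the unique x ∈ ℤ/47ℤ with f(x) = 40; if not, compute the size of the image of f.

Since 47 is prime, the nonzero elements of ℤ/47ℤ form a cyclic group of order 46.
As gcd(17, 46) = 1, raising to the 17th power is a bijection on this group: if a^17 ≡ b^17 then (ab^{−1})^17 = 1, and the only element of order dividing gcd(17, 46) = 1 is 1, so a = b.
With f(0) = 0 this makes f injective on all of ℤ/47ℤ, hence bijective (finite equal-size domain and codomain). In particular f is surjective.
Since f is surjective, we find the preimage of 40. The inverse of x ↦ x^17 on (ℤ/47ℤ)^× is x ↦ x^19, because 17·19 = 323 = 7·46 + 1 ≡ 1 (mod 46) and x^{46} = 1 for x ≠ 0 (Fermat). So f⁻¹(40) = 40^19 mod 47.
Repeated squaring mod 47: 40^1 ≡ 40, 40^2 ≡ 40² = 1600 ≡ 2, 40^4 ≡ 2² = 4, 40^8 ≡ 4² = 16, 40^16 ≡ 16² = 256 ≡ 21. Since 19 = 16 + 2 + 1, 40^19 ≡ 21·2·40: 21·2 = 42, then 42·40 = 1680 ≡ 35. So 40^19 ≡ 35 (mod 47).
Hence f⁻¹(40) = 35.

35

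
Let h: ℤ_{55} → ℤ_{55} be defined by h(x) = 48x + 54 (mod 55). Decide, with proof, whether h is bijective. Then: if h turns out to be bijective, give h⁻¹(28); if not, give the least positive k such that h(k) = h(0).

43

By definition, h is injective if h(x_1) = h(x_2) implies x_1 = x_2.
Suppose h(x_1) = h(x_2) in ℤ_{55}. Then 48x_1 + 54 ≡ 48x_2 + 54 (mod 55), hence 48(x_1 − x_2) ≡ 0 (mod 55).
Since gcd(48, 55) = 1, 48 is invertible modulo 55, hence x_1 − x_2 ≡ 0 (mod 55), i.e. x_1 = x_2.
We now compute 48⁻¹ mod 55 explicitly. Euclid's algorithm: 55 = 1·48 + 7, 48 = 6·7 + 6, 7 = 1·6 + 1; back-substituting gives 1 = 47·48 − 41·55, so 48⁻¹ ≡ 47 (mod 55).
For any y ∈ ℤ_{55}, x = 47(y − 54) mod 55 satisfies h(x) = 48·47(y − 54) + 54 ≡ y (since 48·47 ≡ 1 mod 55). So every y has a preimage.
Hence h is bijective.
Since h is bijective, we find h⁻¹(28): we need 48x ≡ 28 − 54 ≡ 29 (mod 55). Using 48⁻¹ = 47: x ≡ 47·29 = 1363 = 24·55 + 43, so x = 43.
Check: h(43) = 48·43 + 54 = 2118 = 38·55 + 28 ≡ 28 (mod 55).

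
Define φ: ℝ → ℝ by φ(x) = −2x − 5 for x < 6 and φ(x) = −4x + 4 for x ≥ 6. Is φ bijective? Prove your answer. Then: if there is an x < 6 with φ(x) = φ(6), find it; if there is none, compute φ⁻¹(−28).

Both pieces are strictly decreasing (slopes −2 and −4), so each is injective on its own interval.
The left piece maps (−∞, 6) onto (−17, ∞); the right piece maps [6, ∞) onto (−∞, −20].
The images leave a gap (−17 has no preimage), so φ is not surjective, hence not bijective.
Because the two images are disjoint, no x < 6 has φ(x) = φ(6), so we compute φ⁻¹(−28): −28 lies in (−∞, −20], so solve −4x + 4 = −28: x = (−28 − 4)/(−4) = 8.

8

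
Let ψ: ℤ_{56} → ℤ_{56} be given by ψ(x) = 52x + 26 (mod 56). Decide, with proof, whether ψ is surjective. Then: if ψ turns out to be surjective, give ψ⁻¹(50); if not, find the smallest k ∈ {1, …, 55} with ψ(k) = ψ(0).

Since gcd(52, 56) = 4, we have 52x ≡ 0 (mod 4) for all x, so ψ(x) ≡ 2 (mod 4).
But 0 ≢ 2 (mod 4), so 0 ∈ ℤ_{56} has no preimage. Therefore ψ is not surjective.
Since ψ is not surjective, we find the least positive k with ψ(k) = ψ(0): this means 52k ≡ 0 (mod 56), i.e. 56 ∣ 52k. Since gcd(52, 56) = 4, dividing through by 4 this holds exactly when 14 ∣ 13k, and as gcd(13, 14) = 1, exactly when 14 ∣ k.
The smallest positive such k is 14.

14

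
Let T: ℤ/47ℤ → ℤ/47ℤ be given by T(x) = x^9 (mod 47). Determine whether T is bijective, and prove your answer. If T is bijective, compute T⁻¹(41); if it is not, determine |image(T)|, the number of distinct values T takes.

Since 47 is prime, the nonzero elements of ℤ/47ℤ form a cyclic group of order 46.
As gcd(9, 46) = 1, raising to the 9th power is a bijection on this group: if s^9 ≡ t^9 then (st^{−1})^9 = 1, and the only element of order dividing gcd(9, 46) = 1 is 1, so s = t.
With T(0) = 0 this makes T injective on all of ℤ/47ℤ, hence bijective (finite equal-size domain and codomain). In particular T is bijective.
Since T is bijective, we find the preimage of 41. The inverse of x ↦ x^9 on (ℤ/47ℤ)^× is x ↦ x^41, because 9·41 = 369 = 8·46 + 1 ≡ 1 (mod 46) and x^{46} = 1 for x ≠ 0 (Fermat). So T⁻¹(41) = 41^41 mod 47.
Repeated squaring mod 47: 41^1 ≡ 41, 41^2 ≡ 41² = 1681 ≡ 36, 41^4 ≡ 36² = 1296 ≡ 27, 41^8 ≡ 27² = 729 ≡ 24, 41^16 ≡ 24² = 576 ≡ 12, 41^32 ≡ 12² = 144 ≡ 3. Since 41 = 32 + 8 + 1, 41^41 ≡ 3·24·41: 3·24 = 72 ≡ 25, then 25·41 = 1025 ≡ 38. So 41^41 ≡ 38 (mod 47).
Hence T⁻¹(41) = 38.

38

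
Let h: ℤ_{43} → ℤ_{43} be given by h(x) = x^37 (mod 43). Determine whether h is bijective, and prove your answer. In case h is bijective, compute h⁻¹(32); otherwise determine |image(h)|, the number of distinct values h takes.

Since 43 is prime, the nonzero elements of ℤ_{43} form a cyclic group of order 42.
As gcd(37, 42) = 1, raising to the 37th power is a bijection on this group: if u^37 ≡ v^37 then (uv^{−1})^37 = 1, and the only element of order dividing gcd(37, 42) = 1 is 1, so u = v.
With h(0) = 0 this makes h injective on all of ℤ_{43}, hence bijective (finite equal-size domain and codomain). In particular h is bijective.
Since h is bijective, we find the preimage of 32. The inverse of x ↦ x^37 on (ℤ_{43})^× is x ↦ x^25, because 37·25 = 925 = 22·42 + 1 ≡ 1 (mod 42) and x^{42} = 1 for x ≠ 0 (Fermat). So h⁻¹(32) = 32^25 mod 43.
Repeated squaring mod 43: 32^1 ≡ 32, 32^2 ≡ 32² = 1024 ≡ 35, 32^4 ≡ 35² = 1225 ≡ 21, 32^8 ≡ 21² = 441 ≡ 11, 32^16 ≡ 11² = 121 ≡ 35. Since 25 = 16 + 8 + 1, 32^25 ≡ 35·11·32: 35·11 = 385 ≡ 41, then 41·32 = 1312 ≡ 22. So 32^25 ≡ 22 (mod 43).
Hence h⁻¹(32) = 22.

22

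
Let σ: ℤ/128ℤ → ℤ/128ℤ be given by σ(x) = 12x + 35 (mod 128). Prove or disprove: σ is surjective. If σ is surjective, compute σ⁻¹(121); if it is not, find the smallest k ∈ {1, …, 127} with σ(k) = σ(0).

32

Since gcd(12, 128) = 4, we have 12x ≡ 0 (mod 4) for all x, so σ(x) ≡ 3 (mod 4).
But 0 ≢ 3 (mod 4), so 0 ∈ ℤ/128ℤ has no preimage. So σ is not surjective.
Since σ is not surjective, we find the least positive k with σ(k) = σ(0): this means 12k ≡ 0 (mod 128), i.e. 128 ∣ 12k. Since gcd(12, 128) = 4, dividing through by 4 this holds exactly when 32 ∣ 3k, and as gcd(3, 32) = 1, exactly when 32 ∣ k.
The smallest positive such k is 32.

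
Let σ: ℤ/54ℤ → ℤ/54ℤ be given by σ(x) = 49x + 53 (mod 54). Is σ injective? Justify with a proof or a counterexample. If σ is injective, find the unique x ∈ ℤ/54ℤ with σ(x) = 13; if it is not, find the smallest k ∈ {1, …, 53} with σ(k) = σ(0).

8

If σ(x_1) = σ(x_2), then 49x_1 ≡ 49x_2 (mod 54). Because gcd(49, 54) = 1, we may cancel 49 to get x_1 ≡ x_2 (mod 54).
So σ is injective.
We now compute 49⁻¹ mod 54 explicitly. Euclid's algorithm: 54 = 1·49 + 5, 49 = 9·5 + 4, 5 = 1·4 + 1; back-substituting gives 1 = 43·49 − 39·54, so 49⁻¹ ≡ 43 (mod 54).
Since σ is injective, we compute σ⁻¹(13): solve 49x + 53 ≡ 13 (mod 54), i.e. 49x ≡ 14 (mod 54).
Multiplying by 49⁻¹ = 43 gives x ≡ 43·14 = 602 = 11·54 + 8 ≡ 8 (mod 54).
Check: σ(8) = 49·8 + 53 = 445 = 8·54 + 13 ≡ 13 (mod 54).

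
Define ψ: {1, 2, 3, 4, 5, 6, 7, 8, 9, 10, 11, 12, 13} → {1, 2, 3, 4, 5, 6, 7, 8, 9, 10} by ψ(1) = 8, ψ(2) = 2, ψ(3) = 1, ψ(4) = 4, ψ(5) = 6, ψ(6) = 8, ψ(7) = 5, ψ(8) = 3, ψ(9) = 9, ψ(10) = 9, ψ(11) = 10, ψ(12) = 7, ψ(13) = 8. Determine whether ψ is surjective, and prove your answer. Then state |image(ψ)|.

Every element of the codomain has a preimage: 1 = ψ(3), 2 = ψ(2), 3 = ψ(8), 4 = ψ(4), 5 = ψ(7), 6 = ψ(5), 7 = ψ(12), 8 = ψ(1), 9 = ψ(9), 10 = ψ(11).
Thus ψ is surjective.
The image of ψ is {1, 2, 3, 4, 5, 6, 7, 8, 9, 10}, which has 10 elements.

10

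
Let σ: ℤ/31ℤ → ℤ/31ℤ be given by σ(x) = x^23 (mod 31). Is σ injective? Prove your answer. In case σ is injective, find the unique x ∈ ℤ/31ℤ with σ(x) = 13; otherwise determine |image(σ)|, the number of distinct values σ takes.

Since 31 is prime, the nonzero elements of ℤ/31ℤ form a cyclic group of order 30.
As gcd(23, 30) = 1, raising to the 23rd power is a bijection on this group: if a^23 ≡ b^23 then (ab^{−1})^23 = 1, and the only element of order dividing gcd(23, 30) = 1 is 1, so a = b.
With σ(0) = 0 this makes σ injective on all of ℤ/31ℤ, hence bijective (finite equal-size domain and codomain). In particular σ is injective.
Since σ is injective, we find the preimage of 13. The inverse of x ↦ x^23 on (ℤ/31ℤ)^× is x ↦ x^17, because 23·17 = 391 = 13·30 + 1 ≡ 1 (mod 30) and x^{30} = 1 for x ≠ 0 (Fermat). So σ⁻¹(13) = 13^17 mod 31.
Repeated squaring mod 31: 13^1 ≡ 13, 13^2 ≡ 13² = 169 ≡ 14, 13^4 ≡ 14² = 196 ≡ 10, 13^8 ≡ 10² = 100 ≡ 7, 13^16 ≡ 7² = 49 ≡ 18. Since 17 = 16 + 1, 13^17 ≡ 18·13: 18·13 = 234 ≡ 17. So 13^17 ≡ 17 (mod 31).
Hence σ⁻¹(13) = 17.

17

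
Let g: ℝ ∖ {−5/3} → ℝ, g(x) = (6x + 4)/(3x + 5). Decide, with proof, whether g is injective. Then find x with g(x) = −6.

-17/12

Suppose g(s) = g(t). Cross-multiplying: (6s + 4)(3t + 5) = (6t + 4)(3s + 5).
Expanding both sides and cancelling the symmetric terms leaves 18·(s − t) = 0. Since 18 ≠ 0, s = t. Therefore g is injective.
Solving g(x) = −6: cross-multiplying gives 6x + 4 = −6(3x + 5), which rearranges to 24x = −34, so x = −17/12.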